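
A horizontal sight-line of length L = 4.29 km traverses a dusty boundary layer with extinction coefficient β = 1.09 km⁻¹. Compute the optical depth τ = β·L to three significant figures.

τ = β·L = 1.09 × 4.29 = 4.6761.

4.68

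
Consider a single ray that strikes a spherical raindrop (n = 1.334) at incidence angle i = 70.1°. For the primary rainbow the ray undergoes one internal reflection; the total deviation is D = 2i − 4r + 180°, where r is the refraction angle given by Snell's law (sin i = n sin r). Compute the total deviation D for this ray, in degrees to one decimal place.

sin r = sin 70.1° / 1.334 = 0.9403/1.334 = 0.7049; r = 44.82°.
D = 2·70.1° − 4·44.82° + 180° = 140.20° − 179.27° + 180° = 140.93°.

140.9°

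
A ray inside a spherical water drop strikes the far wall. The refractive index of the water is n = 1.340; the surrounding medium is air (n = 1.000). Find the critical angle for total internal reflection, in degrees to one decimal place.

sin θ_c = n_air / n = 1.000 / 1.340 = 0.7463.
θ_c = arcsin(0.7463) = 48.27°.

48.3°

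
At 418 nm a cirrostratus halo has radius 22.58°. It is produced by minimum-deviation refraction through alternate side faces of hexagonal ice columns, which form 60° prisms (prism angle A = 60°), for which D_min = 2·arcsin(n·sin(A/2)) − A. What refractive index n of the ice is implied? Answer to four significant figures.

1.320

Rearranging: n = sin((D_min + A)/2) / sin(A/2).
(D_min + A)/2 = (22.58° + 60°)/2 = 41.290°.
n = sin 41.290° / sin 30° = 0.6599 / 0.5000 = 1.3197.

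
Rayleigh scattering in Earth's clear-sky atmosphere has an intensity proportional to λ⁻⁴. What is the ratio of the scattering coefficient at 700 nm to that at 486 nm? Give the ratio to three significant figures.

Rayleigh scattering ∝ λ⁻⁴, so the ratio of coefficients is the inverse fourth power of the wavelength ratio.
σ(700)/σ(486) = (486/700)⁴ = (0.6943)⁴ = 0.2324.

0.232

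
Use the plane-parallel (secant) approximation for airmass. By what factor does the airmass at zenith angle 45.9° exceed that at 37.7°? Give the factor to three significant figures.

1.14

X(45.9°)/X(37.7°) = sec 45.9° / sec 37.7° = cos 37.7° / cos 45.9° = 0.7912/0.6959 = 1.1370.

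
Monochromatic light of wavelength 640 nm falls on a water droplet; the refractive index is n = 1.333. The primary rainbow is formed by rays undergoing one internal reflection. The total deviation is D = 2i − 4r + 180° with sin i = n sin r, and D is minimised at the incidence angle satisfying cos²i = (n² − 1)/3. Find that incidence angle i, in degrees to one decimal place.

59.4°

cos²i = (1.333² − 1)/3 = (1.77689 − 1)/3 = 0.25896.
cos i = 0.50888, so i = 59.410°.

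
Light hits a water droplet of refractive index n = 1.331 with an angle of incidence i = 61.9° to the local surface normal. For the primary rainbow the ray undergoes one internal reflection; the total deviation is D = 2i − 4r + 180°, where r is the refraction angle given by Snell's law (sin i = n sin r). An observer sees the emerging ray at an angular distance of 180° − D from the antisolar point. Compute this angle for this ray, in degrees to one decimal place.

42.2°

sin r = sin 61.9° / 1.331 = 0.8821/1.331 = 0.6628; r = 41.51°.
D = 2·61.9° − 4·41.51° + 180° = 123.80° − 166.04° + 180° = 137.76°.
Angle from antisolar point = 180° − D = 42.24°.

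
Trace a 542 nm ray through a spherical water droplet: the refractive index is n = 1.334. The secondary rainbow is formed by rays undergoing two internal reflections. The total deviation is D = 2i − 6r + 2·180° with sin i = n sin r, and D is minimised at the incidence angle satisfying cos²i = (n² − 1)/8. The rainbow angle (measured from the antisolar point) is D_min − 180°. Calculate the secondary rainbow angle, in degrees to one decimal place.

51.2°

cos²i = (1.77956 − 1)/8 = 0.09744; i = arccos(0.31216) = 71.810°.
sin r = sin 71.810°/1.334 = 0.71217; r = 45.411°.
D_min = 2·71.810° − 6·45.411° + 360° = 231.153°.
Rainbow angle = D_min − 180° = 51.153°.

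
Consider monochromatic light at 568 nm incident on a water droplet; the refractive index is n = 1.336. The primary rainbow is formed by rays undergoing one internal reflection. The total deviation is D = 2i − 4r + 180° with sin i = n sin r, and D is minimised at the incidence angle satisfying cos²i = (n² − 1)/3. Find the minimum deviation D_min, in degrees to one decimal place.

138.4°

cos²i = (1.78490 − 1)/3 = 0.26163; i = arccos(0.51150) = 59.236°.
sin r = sin 59.236°/1.336 = 0.64318; r = 40.029°.
D_min = 2·59.236° − 4·40.029° + 180° = 138.356°.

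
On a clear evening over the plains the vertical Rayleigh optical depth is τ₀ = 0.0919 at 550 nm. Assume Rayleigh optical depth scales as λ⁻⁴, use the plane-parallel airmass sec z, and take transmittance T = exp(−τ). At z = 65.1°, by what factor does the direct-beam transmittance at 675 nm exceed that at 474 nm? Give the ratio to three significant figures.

Airmass: sec 65.1° = 2.3751.
τ(675 nm) = 0.0919 × (550/675)⁴ × 2.3751 = 0.0919 × 0.4408 × 2.3751 = 0.0962.
τ(474 nm) = 0.0919 × (550/474)⁴ × 2.3751 = 0.0919 × 1.8127 × 2.3751 = 0.3957.
T(675)/T(474) = exp(τ_B − τ_A) = exp(0.2995) = 1.3491.

1.35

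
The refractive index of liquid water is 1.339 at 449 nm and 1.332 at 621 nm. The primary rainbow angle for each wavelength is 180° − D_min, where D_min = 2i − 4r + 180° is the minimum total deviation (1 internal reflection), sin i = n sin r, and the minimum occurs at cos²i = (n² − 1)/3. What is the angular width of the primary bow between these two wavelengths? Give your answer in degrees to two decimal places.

At 449 nm (n = 1.339): cos²i = 0.26431 → i = 59.062°, r = 39.834°, D_min = 138.786°, rainbow angle = 41.214°.
At 621 nm (n = 1.332): cos²i = 0.25807 → i = 59.469°, r = 40.290°, D_min = 137.776°, rainbow angle = 42.224°.
Angular width = |41.214° − 42.224°| = 1.010°.

1.01°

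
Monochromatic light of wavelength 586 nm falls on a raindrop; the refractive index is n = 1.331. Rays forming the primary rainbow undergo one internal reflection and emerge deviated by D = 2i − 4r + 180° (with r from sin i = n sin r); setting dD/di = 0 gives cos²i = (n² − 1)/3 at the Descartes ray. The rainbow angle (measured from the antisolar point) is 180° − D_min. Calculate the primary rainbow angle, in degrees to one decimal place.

42.4°

cos²i = (1.77156 − 1)/3 = 0.25719; i = arccos(0.50714) = 59.527°.
sin r = sin 59.527°/1.331 = 0.64753; r = 40.356°.
D_min = 2·59.527° − 4·40.356° + 180° = 137.630°.
Rainbow angle = 180° − D_min = 42.370°.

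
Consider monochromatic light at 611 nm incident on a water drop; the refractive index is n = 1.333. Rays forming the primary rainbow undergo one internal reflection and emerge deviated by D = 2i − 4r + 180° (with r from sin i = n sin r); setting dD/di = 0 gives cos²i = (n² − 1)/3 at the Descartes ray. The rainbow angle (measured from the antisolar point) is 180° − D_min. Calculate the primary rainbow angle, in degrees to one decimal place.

cos²i = (1.77689 − 1)/3 = 0.25896; i = arccos(0.50888) = 59.410°.
sin r = sin 59.410°/1.333 = 0.64579; r = 40.225°.
D_min = 2·59.410° − 4·40.225° + 180° = 137.922°.
Rainbow angle = 180° − D_min = 42.078°.

42.1°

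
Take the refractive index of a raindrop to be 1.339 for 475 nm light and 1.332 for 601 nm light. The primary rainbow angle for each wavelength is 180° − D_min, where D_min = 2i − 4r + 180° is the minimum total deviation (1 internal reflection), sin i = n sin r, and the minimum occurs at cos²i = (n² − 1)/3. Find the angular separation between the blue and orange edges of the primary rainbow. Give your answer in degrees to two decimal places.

At 475 nm (n = 1.339): cos²i = 0.26431 → i = 59.062°, r = 39.834°, D_min = 138.786°, rainbow angle = 41.214°.
At 601 nm (n = 1.332): cos²i = 0.25807 → i = 59.469°, r = 40.290°, D_min = 137.776°, rainbow angle = 42.224°.
Angular width = |41.214° − 42.224°| = 1.010°.

1.01°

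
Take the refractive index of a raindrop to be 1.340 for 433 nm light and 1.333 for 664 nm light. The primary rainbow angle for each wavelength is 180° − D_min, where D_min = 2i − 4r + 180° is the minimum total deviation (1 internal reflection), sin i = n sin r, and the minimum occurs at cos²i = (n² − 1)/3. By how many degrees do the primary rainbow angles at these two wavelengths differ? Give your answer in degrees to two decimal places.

1.01°

At 433 nm (n = 1.340): cos²i = 0.26520 → i = 59.004°, r = 39.770°, D_min = 138.929°, rainbow angle = 41.071°.
At 664 nm (n = 1.333): cos²i = 0.25896 → i = 59.410°, r = 40.225°, D_min = 137.922°, rainbow angle = 42.078°.
Angular width = |41.071° − 42.078°| = 1.007°.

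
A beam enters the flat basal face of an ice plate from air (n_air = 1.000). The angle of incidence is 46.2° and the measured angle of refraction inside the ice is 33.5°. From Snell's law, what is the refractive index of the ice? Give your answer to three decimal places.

1.308

n = sin θ_i / sin θ_r = sin 46.2° / sin 33.5° = 0.7218 / 0.5519 = 1.3077.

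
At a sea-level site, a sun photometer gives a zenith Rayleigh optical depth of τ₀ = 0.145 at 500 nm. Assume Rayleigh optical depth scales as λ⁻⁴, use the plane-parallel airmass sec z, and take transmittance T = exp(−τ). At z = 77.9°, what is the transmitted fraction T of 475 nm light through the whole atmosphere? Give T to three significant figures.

0.428

sec 77.9° = 4.7706.
τ = 0.145 × (500/475)⁴ × 4.7706 = 0.145 × 1.2277 × 4.7706 = 0.8493.
T = exp(−0.8493) = 0.4277.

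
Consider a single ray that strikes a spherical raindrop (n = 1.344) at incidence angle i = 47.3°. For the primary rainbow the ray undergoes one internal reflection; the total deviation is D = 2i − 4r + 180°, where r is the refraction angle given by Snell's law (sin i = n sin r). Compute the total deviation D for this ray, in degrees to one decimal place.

142.0°

sin r = sin 47.3° / 1.344 = 0.7349/1.344 = 0.5468; r = 33.15°.
D = 2·47.3° − 4·33.15° + 180° = 94.60° − 132.59° + 180° = 142.01°.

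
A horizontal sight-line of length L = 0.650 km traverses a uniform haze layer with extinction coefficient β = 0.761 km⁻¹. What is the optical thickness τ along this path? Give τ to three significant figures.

0.495

τ = β·L = 0.761 × 0.650 = 0.4947.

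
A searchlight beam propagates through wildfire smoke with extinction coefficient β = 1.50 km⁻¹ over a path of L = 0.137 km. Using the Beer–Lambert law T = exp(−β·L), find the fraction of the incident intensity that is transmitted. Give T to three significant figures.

0.814

τ = β·L = 1.50 × 0.137 = 0.2055.
T = exp(−0.2055) = 0.8142.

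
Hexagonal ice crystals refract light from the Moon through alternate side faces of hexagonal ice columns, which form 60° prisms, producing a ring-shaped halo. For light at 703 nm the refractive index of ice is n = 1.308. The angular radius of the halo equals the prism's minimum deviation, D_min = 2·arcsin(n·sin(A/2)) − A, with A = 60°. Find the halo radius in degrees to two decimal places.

n·sin(A/2) = 1.308 × sin 30° = 1.308 × 0.5000 = 0.6540.
D_min = 2·arcsin(0.6540) − 60° = 2 × 40.844° − 60° = 21.688°.

21.69°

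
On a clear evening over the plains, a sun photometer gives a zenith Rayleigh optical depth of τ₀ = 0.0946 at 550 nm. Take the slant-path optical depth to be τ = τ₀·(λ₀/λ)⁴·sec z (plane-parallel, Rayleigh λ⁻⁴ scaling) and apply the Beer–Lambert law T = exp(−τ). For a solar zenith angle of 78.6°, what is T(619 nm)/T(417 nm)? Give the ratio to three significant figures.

3.16

Airmass: sec 78.6° = 5.0593.
τ(619 nm) = 0.0946 × (550/619)⁴ × 5.0593 = 0.0946 × 0.6233 × 5.0593 = 0.2983.
τ(417 nm) = 0.0946 × (550/417)⁴ × 5.0593 = 0.0946 × 3.0263 × 5.0593 = 1.4484.
T(619)/T(417) = exp(τ_B − τ_A) = exp(1.1501) = 3.1584.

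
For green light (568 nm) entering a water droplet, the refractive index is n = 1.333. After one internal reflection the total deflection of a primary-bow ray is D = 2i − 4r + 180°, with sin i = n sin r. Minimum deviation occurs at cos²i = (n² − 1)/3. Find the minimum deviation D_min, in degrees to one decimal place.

137.9°

cos²i = (1.77689 − 1)/3 = 0.25896; i = arccos(0.50888) = 59.410°.
sin r = sin 59.410°/1.333 = 0.64579; r = 40.225°.
D_min = 2·59.410° − 4·40.225° + 180° = 137.922°.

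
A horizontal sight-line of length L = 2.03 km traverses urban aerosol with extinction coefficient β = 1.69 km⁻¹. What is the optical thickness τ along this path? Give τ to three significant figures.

3.43

τ = β·L = 1.69 × 2.03 = 3.4307.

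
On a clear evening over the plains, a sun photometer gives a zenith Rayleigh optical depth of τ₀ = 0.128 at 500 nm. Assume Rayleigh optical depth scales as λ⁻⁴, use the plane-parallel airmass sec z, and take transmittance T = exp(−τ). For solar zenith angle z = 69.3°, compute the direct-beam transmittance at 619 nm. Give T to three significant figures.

sec 69.3° = 2.8291.
τ = 0.128 × (500/619)⁴ × 2.8291 = 0.128 × 0.4257 × 2.8291 = 0.1542.
T = exp(−0.1542) = 0.8571.

0.857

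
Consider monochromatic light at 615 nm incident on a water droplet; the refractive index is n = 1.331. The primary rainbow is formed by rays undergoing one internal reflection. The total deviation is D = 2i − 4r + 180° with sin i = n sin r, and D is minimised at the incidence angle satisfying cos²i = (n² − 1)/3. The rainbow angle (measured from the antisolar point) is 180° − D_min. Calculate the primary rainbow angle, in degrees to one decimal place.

cos²i = (1.77156 − 1)/3 = 0.25719; i = arccos(0.50714) = 59.527°.
sin r = sin 59.527°/1.331 = 0.64753; r = 40.356°.
D_min = 2·59.527° − 4·40.356° + 180° = 137.630°.
Rainbow angle = 180° − D_min = 42.370°.

42.4°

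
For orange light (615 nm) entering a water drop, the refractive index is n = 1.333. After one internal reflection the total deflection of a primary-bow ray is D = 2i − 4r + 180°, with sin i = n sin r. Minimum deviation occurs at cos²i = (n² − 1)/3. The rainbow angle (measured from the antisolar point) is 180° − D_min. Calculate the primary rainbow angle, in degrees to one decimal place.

cos²i = (1.77689 − 1)/3 = 0.25896; i = arccos(0.50888) = 59.410°.
sin r = sin 59.410°/1.333 = 0.64579; r = 40.225°.
D_min = 2·59.410° − 4·40.225° + 180° = 137.922°.
Rainbow angle = 180° − D_min = 42.078°.

42.1°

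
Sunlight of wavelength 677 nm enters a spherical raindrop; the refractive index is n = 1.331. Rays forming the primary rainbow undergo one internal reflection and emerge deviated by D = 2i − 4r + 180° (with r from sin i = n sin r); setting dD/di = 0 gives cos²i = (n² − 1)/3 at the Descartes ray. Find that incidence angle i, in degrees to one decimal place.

cos²i = (1.331² − 1)/3 = (1.77156 − 1)/3 = 0.25719.
cos i = 0.50714, so i = 59.527°.

59.5°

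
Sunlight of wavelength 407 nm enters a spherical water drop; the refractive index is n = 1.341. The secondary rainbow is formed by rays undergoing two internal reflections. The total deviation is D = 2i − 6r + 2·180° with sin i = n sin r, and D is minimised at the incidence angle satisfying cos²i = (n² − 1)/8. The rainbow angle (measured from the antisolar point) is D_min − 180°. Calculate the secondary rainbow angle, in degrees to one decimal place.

53.0°

cos²i = (1.79828 − 1)/8 = 0.09979; i = arccos(0.31589) = 71.586°.
sin r = sin 71.586°/1.341 = 0.70753; r = 45.034°.
D_min = 2·71.586° − 6·45.034° + 360° = 232.966°.
Rainbow angle = D_min − 180° = 52.966°.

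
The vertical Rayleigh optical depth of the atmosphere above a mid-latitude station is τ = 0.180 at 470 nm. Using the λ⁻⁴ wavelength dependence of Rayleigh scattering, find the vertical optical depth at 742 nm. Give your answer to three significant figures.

τ(742 nm) = τ(470 nm) × (470/742)⁴ = 0.180 × (0.6334)⁴ = 0.180 × 0.1610 = 0.0290.

0.0290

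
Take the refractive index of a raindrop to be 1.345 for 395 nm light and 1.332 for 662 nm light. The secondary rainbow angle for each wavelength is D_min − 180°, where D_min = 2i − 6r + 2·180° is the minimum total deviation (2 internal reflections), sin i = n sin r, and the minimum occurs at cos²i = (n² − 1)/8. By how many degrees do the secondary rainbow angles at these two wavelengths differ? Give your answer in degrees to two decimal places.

3.36°

At 395 nm (n = 1.345): cos²i = 0.10113 → i = 71.458°, r = 44.821°, D_min = 233.987°, rainbow angle = 53.987°.
At 662 nm (n = 1.332): cos²i = 0.09678 → i = 71.875°, r = 45.520°, D_min = 230.628°, rainbow angle = 50.628°.
Angular width = |53.987° − 50.628°| = 3.359°.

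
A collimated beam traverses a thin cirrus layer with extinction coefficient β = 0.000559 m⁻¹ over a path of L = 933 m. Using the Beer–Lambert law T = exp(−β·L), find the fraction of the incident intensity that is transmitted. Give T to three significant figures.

0.594

τ = β·L = 0.000559 × 933 = 0.5215.
T = exp(−0.5215) = 0.5936.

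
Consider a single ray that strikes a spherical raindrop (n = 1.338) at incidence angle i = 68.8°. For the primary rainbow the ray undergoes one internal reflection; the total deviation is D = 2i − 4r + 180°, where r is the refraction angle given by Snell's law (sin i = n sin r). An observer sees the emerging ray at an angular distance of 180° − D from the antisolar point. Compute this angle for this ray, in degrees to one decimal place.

sin r = sin 68.8° / 1.338 = 0.9323/1.338 = 0.6968; r = 44.17°.
D = 2·68.8° − 4·44.17° + 180° = 137.60° − 176.68° + 180° = 140.92°.
Angle from antisolar point = 180° − D = 39.08°.

39.1°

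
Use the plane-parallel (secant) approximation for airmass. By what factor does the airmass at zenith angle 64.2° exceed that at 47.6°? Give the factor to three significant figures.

X(64.2°)/X(47.6°) = sec 64.2° / sec 47.6° = cos 47.6° / cos 64.2° = 0.6743/0.4352 = 1.5493.

1.55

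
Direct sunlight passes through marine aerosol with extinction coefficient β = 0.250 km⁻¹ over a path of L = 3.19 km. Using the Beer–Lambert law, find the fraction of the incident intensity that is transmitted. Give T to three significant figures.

0.450

τ = β·L = 0.250 × 3.19 = 0.7975.
T = exp(−0.7975) = 0.4505.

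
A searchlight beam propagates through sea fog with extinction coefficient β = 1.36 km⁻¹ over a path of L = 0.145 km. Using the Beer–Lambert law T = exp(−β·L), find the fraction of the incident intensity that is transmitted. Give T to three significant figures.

τ = β·L = 1.36 × 0.145 = 0.1972.
T = exp(−0.1972) = 0.8210.

0.821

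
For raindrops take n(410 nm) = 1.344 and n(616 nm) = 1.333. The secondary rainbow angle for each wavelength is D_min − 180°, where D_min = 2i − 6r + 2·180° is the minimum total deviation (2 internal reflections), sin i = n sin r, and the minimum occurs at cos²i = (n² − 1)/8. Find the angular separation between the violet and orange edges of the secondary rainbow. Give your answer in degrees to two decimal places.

At 410 nm (n = 1.344): cos²i = 0.10079 → i = 71.490°, r = 44.874°, D_min = 233.733°, rainbow angle = 53.733°.
At 616 nm (n = 1.333): cos²i = 0.09711 → i = 71.843°, r = 45.466°, D_min = 230.891°, rainbow angle = 50.891°.
Angular width = |53.733° − 50.891°| = 2.842°.

2.84°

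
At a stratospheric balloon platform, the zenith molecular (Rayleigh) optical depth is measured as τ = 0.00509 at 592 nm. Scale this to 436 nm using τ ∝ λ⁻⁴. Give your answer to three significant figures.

0.0173

τ(436 nm) = τ(592 nm) × (592/436)⁴ = 0.00509 × (1.3578)⁴ = 0.00509 × 3.3989 = 0.0173.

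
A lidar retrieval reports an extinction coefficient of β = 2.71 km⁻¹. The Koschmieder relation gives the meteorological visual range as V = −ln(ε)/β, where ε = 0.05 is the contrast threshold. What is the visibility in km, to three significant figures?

1.11 km

V = −ln(0.05) / 2.71 = 2.996 / 2.71 = 1.1054 km.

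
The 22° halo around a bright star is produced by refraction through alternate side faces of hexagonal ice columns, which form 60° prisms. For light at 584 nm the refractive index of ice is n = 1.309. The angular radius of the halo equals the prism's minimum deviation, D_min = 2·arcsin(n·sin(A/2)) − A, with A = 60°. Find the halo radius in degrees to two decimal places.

n·sin(A/2) = 1.309 × sin 30° = 1.309 × 0.5000 = 0.6545.
D_min = 2·arcsin(0.6545) − 60° = 2 × 40.882° − 60° = 21.763°.

21.76°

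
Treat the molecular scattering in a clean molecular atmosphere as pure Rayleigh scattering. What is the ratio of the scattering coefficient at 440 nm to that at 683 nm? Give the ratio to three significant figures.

Rayleigh scattering ∝ λ⁻⁴, so the ratio of coefficients is the inverse fourth power of the wavelength ratio.
σ(440)/σ(683) = (683/440)⁴ = (1.5523)⁴ = 5.806.

5.81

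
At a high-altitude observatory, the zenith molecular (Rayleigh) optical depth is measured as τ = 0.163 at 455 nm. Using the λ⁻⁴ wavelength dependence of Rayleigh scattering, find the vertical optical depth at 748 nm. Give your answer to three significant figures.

τ(748 nm) = τ(455 nm) × (455/748)⁴ = 0.163 × (0.6083)⁴ = 0.163 × 0.1369 = 0.0223.

0.0223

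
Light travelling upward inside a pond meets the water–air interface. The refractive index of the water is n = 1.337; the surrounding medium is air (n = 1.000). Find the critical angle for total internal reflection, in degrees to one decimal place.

sin θ_c = n_air / n = 1.000 / 1.337 = 0.7479.
θ_c = arcsin(0.7479) = 48.41°.

48.4°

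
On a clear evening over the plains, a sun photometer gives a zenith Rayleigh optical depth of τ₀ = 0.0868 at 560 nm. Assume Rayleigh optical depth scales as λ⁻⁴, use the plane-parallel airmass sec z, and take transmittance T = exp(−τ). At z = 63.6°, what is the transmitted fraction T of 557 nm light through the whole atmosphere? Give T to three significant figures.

sec 63.6° = 2.2490.
τ = 0.0868 × (560/557)⁴ × 2.2490 = 0.0868 × 1.0217 × 2.2490 = 0.1995.
T = exp(−0.1995) = 0.8192.

0.819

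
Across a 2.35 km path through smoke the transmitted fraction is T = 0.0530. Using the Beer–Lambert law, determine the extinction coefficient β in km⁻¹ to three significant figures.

1.25 km⁻¹

Beer–Lambert: T = exp(−βL) ⇒ β = −ln(T)/L = −ln(0.0530)/2.35 = 2.9375/2.35 = 1.25 km⁻¹.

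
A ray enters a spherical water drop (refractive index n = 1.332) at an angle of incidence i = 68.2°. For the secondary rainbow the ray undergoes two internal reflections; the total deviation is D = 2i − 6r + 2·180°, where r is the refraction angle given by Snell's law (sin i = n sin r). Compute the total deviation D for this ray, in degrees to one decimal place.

231.2°

sin r = sin 68.2° / 1.332 = 0.9285/1.332 = 0.6971; r = 44.19°.
D = 2·68.2° − 6·44.19° + 2·180° = 136.40° − 265.15° + 360° = 231.25°.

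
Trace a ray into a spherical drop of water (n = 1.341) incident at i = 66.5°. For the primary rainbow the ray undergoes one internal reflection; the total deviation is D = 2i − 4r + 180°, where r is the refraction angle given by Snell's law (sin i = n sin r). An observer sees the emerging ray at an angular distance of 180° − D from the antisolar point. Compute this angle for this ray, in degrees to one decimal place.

sin r = sin 66.5° / 1.341 = 0.9171/1.341 = 0.6839; r = 43.15°.
D = 2·66.5° − 4·43.15° + 180° = 133.00° − 172.58° + 180° = 140.42°.
Angle from antisolar point = 180° − D = 39.58°.

39.6°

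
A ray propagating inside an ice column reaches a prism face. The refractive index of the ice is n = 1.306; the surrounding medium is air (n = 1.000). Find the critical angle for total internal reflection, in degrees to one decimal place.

sin θ_c = n_air / n = 1.000 / 1.306 = 0.7657.
θ_c = arcsin(0.7657) = 49.97°.

50.0°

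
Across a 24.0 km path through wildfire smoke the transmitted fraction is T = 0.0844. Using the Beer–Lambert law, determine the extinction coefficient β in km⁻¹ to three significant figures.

Beer–Lambert: T = exp(−βL) ⇒ β = −ln(T)/L = −ln(0.0844)/24.0 = 2.4722/24.0 = 0.103 km⁻¹.

0.103 km⁻¹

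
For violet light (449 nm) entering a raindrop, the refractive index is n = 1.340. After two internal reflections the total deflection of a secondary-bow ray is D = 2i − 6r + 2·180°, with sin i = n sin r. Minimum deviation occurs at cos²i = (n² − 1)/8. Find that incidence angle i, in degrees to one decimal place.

71.6°

cos²i = (1.340² − 1)/8 = (1.79560 − 1)/8 = 0.09945.
cos i = 0.31536, so i = 71.618°.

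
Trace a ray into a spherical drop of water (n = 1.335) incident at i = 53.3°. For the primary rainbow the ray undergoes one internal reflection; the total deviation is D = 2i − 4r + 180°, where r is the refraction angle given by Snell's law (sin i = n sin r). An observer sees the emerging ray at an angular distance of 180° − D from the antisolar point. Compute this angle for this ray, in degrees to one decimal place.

41.0°

sin r = sin 53.3° / 1.335 = 0.8018/1.335 = 0.6006; r = 36.91°.
D = 2·53.3° − 4·36.91° + 180° = 106.60° − 147.65° + 180° = 138.95°.
Angle from antisolar point = 180° − D = 41.05°.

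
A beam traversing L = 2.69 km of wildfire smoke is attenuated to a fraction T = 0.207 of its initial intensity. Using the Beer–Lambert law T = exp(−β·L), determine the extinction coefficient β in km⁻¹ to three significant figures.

0.586 km⁻¹

Beer–Lambert: T = exp(−βL) ⇒ β = −ln(T)/L = −ln(0.207)/2.69 = 1.5750/2.69 = 0.5855 km⁻¹.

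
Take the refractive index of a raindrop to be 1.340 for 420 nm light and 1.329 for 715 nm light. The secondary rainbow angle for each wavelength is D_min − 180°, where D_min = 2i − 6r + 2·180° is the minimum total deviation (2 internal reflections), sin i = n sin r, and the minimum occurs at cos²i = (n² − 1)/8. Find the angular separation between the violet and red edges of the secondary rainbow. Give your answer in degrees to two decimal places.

2.87°

At 420 nm (n = 1.340): cos²i = 0.09945 → i = 71.618°, r = 45.088°, D_min = 232.709°, rainbow angle = 52.709°.
At 715 nm (n = 1.329): cos²i = 0.09578 → i = 71.972°, r = 45.685°, D_min = 229.837°, rainbow angle = 49.837°.
Angular width = |52.709° − 49.837°| = 2.872°.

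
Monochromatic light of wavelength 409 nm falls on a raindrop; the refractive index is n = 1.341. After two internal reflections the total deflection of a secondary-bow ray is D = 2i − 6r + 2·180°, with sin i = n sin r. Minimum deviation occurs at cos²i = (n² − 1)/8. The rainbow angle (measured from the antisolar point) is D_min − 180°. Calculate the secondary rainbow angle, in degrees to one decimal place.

53.0°

cos²i = (1.79828 − 1)/8 = 0.09979; i = arccos(0.31589) = 71.586°.
sin r = sin 71.586°/1.341 = 0.70753; r = 45.034°.
D_min = 2·71.586° − 6·45.034° + 360° = 232.966°.
Rainbow angle = D_min − 180° = 52.966°.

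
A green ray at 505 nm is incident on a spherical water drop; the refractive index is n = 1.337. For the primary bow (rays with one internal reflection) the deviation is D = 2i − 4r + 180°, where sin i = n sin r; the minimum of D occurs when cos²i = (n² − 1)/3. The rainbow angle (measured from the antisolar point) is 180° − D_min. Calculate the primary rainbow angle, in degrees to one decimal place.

cos²i = (1.78757 − 1)/3 = 0.26252; i = arccos(0.51237) = 59.178°.
sin r = sin 59.178°/1.337 = 0.64231; r = 39.964°.
D_min = 2·59.178° − 4·39.964° + 180° = 138.500°.
Rainbow angle = 180° − D_min = 41.500°.

41.5°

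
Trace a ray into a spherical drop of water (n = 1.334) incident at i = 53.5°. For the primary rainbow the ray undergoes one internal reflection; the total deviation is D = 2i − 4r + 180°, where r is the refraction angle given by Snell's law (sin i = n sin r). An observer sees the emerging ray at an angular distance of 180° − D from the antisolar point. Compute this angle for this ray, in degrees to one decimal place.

41.2°

sin r = sin 53.5° / 1.334 = 0.8039/1.334 = 0.6026; r = 37.06°.
D = 2·53.5° − 4·37.06° + 180° = 107.00° − 148.22° + 180° = 138.78°.
Angle from antisolar point = 180° − D = 41.22°.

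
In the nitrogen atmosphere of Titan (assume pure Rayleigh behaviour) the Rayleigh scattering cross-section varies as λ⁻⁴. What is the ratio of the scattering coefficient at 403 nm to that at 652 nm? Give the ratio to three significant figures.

Rayleigh scattering ∝ λ⁻⁴, so the ratio of coefficients is the inverse fourth power of the wavelength ratio.
σ(403)/σ(652) = (652/403)⁴ = (1.6179)⁴ = 6.851.

6.85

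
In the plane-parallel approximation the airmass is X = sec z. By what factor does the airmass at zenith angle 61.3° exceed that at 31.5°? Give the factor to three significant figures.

X(61.3°)/X(31.5°) = sec 61.3° / sec 31.5° = cos 31.5° / cos 61.3° = 0.8526/0.4802 = 1.7755.

1.78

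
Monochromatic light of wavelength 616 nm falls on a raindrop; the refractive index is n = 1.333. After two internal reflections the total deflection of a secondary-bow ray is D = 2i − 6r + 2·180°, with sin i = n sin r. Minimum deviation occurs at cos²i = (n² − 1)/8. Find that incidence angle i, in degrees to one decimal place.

cos²i = (1.333² − 1)/8 = (1.77689 − 1)/8 = 0.09711.
cos i = 0.31163, so i = 71.843°.

71.8°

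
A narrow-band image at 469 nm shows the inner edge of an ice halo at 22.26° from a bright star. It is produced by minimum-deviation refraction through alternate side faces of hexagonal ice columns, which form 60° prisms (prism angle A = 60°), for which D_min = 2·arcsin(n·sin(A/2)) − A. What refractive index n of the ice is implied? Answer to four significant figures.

1.316

Rearranging: n = sin((D_min + A)/2) / sin(A/2).
(D_min + A)/2 = (22.26° + 60°)/2 = 41.130°.
n = sin 41.130° / sin 30° = 0.6578 / 0.5000 = 1.3155.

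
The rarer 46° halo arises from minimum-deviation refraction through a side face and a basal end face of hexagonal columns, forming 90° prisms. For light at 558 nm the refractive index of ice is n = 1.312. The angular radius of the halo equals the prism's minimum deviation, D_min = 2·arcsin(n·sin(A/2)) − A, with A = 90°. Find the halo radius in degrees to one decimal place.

n·sin(A/2) = 1.312 × sin 45° = 1.312 × 0.7071 = 0.9277.
D_min = 2·arcsin(0.9277) − 90° = 2 × 68.083° − 90° = 46.166°.

46.2°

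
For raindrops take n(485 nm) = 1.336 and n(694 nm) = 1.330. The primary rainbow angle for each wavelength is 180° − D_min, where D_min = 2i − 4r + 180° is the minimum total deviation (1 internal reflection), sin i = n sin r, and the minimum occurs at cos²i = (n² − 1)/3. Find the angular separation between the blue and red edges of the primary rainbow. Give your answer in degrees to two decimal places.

At 485 nm (n = 1.336): cos²i = 0.26163 → i = 59.236°, r = 40.029°, D_min = 138.356°, rainbow angle = 41.644°.
At 694 nm (n = 1.330): cos²i = 0.25630 → i = 59.585°, r = 40.422°, D_min = 137.484°, rainbow angle = 42.516°.
Angular width = |41.644° − 42.516°| = 0.873°.

0.87°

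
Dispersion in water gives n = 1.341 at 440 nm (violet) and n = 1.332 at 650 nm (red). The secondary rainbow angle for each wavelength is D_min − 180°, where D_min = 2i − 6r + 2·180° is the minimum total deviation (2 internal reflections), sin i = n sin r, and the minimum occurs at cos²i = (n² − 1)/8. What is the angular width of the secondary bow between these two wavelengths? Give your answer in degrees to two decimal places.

At 440 nm (n = 1.341): cos²i = 0.09979 → i = 71.586°, r = 45.034°, D_min = 232.966°, rainbow angle = 52.966°.
At 650 nm (n = 1.332): cos²i = 0.09678 → i = 71.875°, r = 45.520°, D_min = 230.628°, rainbow angle = 50.628°.
Angular width = |52.966° − 50.628°| = 2.337°.

2.34°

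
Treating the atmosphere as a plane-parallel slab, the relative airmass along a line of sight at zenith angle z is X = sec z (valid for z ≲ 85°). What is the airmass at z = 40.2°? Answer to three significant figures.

1.31

X = sec z = 1/cos 40.2° = 1/0.7638 = 1.3093.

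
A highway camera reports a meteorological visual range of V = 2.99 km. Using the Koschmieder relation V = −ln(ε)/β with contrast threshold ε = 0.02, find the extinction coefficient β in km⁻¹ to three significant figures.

β = −ln(0.02) / V = 3.912 / 2.99 = 1.3084 km⁻¹.

1.31 km⁻¹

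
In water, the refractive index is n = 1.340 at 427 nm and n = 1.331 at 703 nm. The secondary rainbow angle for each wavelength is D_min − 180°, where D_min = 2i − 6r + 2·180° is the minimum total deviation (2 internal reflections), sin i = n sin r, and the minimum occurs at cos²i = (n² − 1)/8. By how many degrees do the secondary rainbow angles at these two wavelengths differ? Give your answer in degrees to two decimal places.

At 427 nm (n = 1.340): cos²i = 0.09945 → i = 71.618°, r = 45.088°, D_min = 232.709°, rainbow angle = 52.709°.
At 703 nm (n = 1.331): cos²i = 0.09645 → i = 71.907°, r = 45.575°, D_min = 230.365°, rainbow angle = 50.365°.
Angular width = |52.709° − 50.365°| = 2.344°.

2.34°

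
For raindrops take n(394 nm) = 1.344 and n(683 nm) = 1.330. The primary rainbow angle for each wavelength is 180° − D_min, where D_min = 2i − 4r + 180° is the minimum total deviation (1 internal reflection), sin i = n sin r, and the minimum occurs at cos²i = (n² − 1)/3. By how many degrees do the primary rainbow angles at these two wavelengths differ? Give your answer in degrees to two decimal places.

2.01°

At 394 nm (n = 1.344): cos²i = 0.26878 → i = 58.772°, r = 39.512°, D_min = 139.495°, rainbow angle = 40.505°.
At 683 nm (n = 1.330): cos²i = 0.25630 → i = 59.585°, r = 40.422°, D_min = 137.484°, rainbow angle = 42.516°.
Angular width = |40.505° − 42.516°| = 2.011°.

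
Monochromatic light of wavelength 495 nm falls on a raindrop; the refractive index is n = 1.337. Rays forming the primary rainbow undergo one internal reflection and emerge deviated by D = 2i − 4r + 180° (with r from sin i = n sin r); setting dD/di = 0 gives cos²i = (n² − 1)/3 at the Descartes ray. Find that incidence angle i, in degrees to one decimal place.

cos²i = (1.337² − 1)/3 = (1.78757 − 1)/3 = 0.26252.
cos i = 0.51237, so i = 59.178°.

59.2°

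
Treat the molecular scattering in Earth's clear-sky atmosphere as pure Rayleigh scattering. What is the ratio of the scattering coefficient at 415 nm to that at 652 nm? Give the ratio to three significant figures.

6.09

Rayleigh scattering ∝ λ⁻⁴, so the ratio of coefficients is the inverse fourth power of the wavelength ratio.
σ(415)/σ(652) = (652/415)⁴ = (1.5711)⁴ = 6.093.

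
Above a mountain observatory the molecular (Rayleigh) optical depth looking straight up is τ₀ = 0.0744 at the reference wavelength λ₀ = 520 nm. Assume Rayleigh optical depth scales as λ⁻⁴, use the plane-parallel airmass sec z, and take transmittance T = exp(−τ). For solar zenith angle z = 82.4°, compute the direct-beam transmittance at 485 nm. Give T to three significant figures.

0.476

sec 82.4° = 7.5611.
τ = 0.0744 × (520/485)⁴ × 7.5611 = 0.0744 × 1.3214 × 7.5611 = 0.7434.
T = exp(−0.7434) = 0.4755.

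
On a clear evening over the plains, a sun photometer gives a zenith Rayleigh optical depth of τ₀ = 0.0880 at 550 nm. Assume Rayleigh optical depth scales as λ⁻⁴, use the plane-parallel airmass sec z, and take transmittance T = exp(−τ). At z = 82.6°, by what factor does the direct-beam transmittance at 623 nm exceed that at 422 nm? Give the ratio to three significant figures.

Airmass: sec 82.6° = 7.7642.
τ(623 nm) = 0.0880 × (550/623)⁴ × 7.7642 = 0.0880 × 0.6074 × 7.7642 = 0.4150.
τ(422 nm) = 0.0880 × (550/422)⁴ × 7.7642 = 0.0880 × 2.8854 × 7.7642 = 1.9714.
T(623)/T(422) = exp(τ_B − τ_A) = exp(1.5564) = 4.7417.

4.74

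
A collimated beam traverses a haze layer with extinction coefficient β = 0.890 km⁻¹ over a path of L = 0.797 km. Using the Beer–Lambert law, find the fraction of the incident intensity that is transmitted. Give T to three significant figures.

0.492

τ = β·L = 0.890 × 0.797 = 0.7093.
T = exp(−0.7093) = 0.4920.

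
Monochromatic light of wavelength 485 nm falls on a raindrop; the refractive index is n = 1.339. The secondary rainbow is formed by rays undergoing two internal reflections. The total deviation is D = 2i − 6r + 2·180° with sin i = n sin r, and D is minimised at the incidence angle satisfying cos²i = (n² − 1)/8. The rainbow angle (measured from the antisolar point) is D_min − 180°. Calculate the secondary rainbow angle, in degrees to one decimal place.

cos²i = (1.79292 − 1)/8 = 0.09912; i = arccos(0.31483) = 71.650°.
sin r = sin 71.650°/1.339 = 0.70885; r = 45.141°.
D_min = 2·71.650° − 6·45.141° + 360° = 232.451°.
Rainbow angle = D_min − 180° = 52.451°.

52.5°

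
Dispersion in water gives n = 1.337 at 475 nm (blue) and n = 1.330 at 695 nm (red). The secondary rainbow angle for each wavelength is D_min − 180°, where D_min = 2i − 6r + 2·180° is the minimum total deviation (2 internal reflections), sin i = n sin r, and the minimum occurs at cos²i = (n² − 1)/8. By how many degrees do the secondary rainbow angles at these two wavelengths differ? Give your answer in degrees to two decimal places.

At 475 nm (n = 1.337): cos²i = 0.09845 → i = 71.714°, r = 45.249°, D_min = 231.934°, rainbow angle = 51.934°.
At 695 nm (n = 1.330): cos²i = 0.09611 → i = 71.940°, r = 45.630°, D_min = 230.101°, rainbow angle = 50.101°.
Angular width = |51.934° − 50.101°| = 1.832°.

1.83°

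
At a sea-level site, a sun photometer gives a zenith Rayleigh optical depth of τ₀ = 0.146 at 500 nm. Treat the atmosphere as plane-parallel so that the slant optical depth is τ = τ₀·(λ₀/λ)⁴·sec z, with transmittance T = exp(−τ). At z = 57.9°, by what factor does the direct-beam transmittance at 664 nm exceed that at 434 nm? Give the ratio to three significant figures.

1.49

Airmass: sec 57.9° = 1.8818.
τ(664 nm) = 0.146 × (500/664)⁴ × 1.8818 = 0.146 × 0.3215 × 1.8818 = 0.0883.
τ(434 nm) = 0.146 × (500/434)⁴ × 1.8818 = 0.146 × 1.7617 × 1.8818 = 0.4840.
T(664)/T(434) = exp(τ_B − τ_A) = exp(0.3957) = 1.4854.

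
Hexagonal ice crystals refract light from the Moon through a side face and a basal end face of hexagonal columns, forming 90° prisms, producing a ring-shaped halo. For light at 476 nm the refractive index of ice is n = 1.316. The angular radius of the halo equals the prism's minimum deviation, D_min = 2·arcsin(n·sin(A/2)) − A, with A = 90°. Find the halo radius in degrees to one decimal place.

n·sin(A/2) = 1.316 × sin 45° = 1.316 × 0.7071 = 0.9306.
D_min = 2·arcsin(0.9306) − 90° = 2 × 68.521° − 90° = 47.042°.

47.0°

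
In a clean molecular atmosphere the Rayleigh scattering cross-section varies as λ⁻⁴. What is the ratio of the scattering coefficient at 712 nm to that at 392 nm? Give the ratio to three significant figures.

0.0919

Rayleigh scattering ∝ λ⁻⁴, so the ratio of coefficients is the inverse fourth power of the wavelength ratio.
σ(712)/σ(392) = (392/712)⁴ = (0.5506)⁴ = 0.09188.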